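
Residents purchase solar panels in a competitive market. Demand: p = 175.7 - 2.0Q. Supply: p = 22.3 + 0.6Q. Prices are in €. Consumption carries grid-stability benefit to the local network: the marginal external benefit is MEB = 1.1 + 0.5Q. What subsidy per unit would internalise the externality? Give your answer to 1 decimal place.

Social marginal benefit = demand + MEB = 176.8 - 1.5Q.
Set SMB = MC: 176.8 - 1.5Q = 22.3 + 0.6Q → Q* = 73.5714.
The Pigouvian subsidy equals MEB at Q*: 1.1 + 0.5×73.5714 = 37.8857.

subsidy = €37.9 per unit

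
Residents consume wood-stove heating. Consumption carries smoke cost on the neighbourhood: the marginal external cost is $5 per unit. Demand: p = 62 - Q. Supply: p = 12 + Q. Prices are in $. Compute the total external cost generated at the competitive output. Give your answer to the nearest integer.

$125

Market equilibrium (private): 12 + Q = 62 - Q → Q_m = 25.0000.
Total external cost = MEC × Q_m = 5 × 25.0000 = 125.0000.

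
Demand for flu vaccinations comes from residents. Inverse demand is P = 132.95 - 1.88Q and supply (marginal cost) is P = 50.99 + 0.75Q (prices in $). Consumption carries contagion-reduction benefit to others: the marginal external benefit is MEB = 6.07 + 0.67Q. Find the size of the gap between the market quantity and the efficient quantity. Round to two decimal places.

13.75 units

Market equilibrium (private): 50.99 + 0.75Q = 132.95 - 1.88Q → Q_m = 31.1635.
Social marginal benefit = demand + MEB = 139.02 - 1.21Q.
Set SMB = MC: 139.02 - 1.21Q = 50.99 + 0.75Q → Q* = 44.9133.
Gap = |31.1635 − 44.9133| = 13.7498.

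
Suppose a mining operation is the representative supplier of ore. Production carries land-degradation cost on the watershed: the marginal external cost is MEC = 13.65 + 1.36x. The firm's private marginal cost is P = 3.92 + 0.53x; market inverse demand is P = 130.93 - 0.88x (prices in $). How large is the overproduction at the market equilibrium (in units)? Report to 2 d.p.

Market equilibrium (private): 3.92 + 0.53x = 130.93 - 0.88x → x_m = 90.0780.
Social marginal cost = private MC + MEC = 17.57 + 1.89x.
Set SMC = demand: 17.57 + 1.89x = 130.93 - 0.88x → x* = 40.9242.
Gap = |90.0780 − 40.9242| = 49.1538.

49.15 units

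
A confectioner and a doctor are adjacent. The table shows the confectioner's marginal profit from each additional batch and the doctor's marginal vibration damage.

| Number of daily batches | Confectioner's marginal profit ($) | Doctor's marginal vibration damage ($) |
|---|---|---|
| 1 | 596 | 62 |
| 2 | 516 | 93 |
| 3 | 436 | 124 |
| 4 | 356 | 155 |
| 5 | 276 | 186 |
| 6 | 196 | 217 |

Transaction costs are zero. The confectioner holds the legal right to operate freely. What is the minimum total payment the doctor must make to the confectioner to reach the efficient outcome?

Left alone the confectioner would choose level 6 (marginal profit stays positive).
Efficient level: k* = 5 (marginal profit ≥ marginal vibration damage through 5).
The doctor must at least cover the confectioner's forgone profit from cutting 6→5: 196 = 196.

$196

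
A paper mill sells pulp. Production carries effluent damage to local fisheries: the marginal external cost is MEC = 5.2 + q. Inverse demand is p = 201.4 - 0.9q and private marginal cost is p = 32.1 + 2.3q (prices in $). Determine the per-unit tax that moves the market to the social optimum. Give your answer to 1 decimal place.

Social marginal cost = private MC + MEC = 37.3 + 3.3q.
Set SMC = demand: 37.3 + 3.3q = 201.4 - 0.9q → q* = 39.0714.
The Pigouvian tax equals MEC at q*: 5.2 + 1.0×39.0714 = 44.2714.

tax = $44.3 per unit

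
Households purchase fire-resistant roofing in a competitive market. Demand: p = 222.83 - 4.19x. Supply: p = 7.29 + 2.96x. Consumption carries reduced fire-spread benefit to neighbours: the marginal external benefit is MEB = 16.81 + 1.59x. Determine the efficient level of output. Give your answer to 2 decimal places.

x* = 41.79

Social marginal benefit = demand + MEB = 239.64 - 2.60x.
Set SMB = MC: 239.64 - 2.60x = 7.29 + 2.96x → x* = 41.7896.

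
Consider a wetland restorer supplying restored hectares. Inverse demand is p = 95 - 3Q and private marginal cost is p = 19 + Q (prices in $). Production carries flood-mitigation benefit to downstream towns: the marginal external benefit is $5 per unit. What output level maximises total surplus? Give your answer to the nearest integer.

Social marginal cost = private MC − MEB = 14 + Q.
Set SMC = demand: 14 + Q = 95 - 3Q → Q* = 20.2500.

Q* = 20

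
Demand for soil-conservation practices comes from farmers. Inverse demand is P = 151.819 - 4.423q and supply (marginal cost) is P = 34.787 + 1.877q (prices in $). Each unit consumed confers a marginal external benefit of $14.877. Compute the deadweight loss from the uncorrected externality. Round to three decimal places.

Market equilibrium (private): 34.787 + 1.877q = 151.819 - 4.423q → q_m = 18.5765.
Social marginal benefit = demand + MEB = 166.696 - 4.423q.
Set SMB = MC: 166.696 - 4.423q = 34.787 + 1.877q → q* = 20.9379.
Height of the DWL triangle at q_m is SMB(q_m) − MC(q_m) = MEB(q_m) = 14.8770.
DWL = ½ × 2.3614 × 14.8770 = 17.5653.

DWL = $17.565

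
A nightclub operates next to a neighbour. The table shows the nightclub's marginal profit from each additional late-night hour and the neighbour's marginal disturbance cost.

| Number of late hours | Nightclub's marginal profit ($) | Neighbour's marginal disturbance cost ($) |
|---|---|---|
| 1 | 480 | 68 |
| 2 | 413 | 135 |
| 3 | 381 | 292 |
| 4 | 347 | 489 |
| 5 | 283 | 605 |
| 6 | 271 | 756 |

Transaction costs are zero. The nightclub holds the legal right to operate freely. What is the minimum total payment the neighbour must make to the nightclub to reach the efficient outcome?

$901

Left alone the nightclub would choose level 6 (marginal profit stays positive).
Efficient level: k* = 3 (marginal profit ≥ marginal disturbance cost through 3).
The neighbour must at least cover the nightclub's forgone profit from cutting 6→3: 347 + 283 + 271 = 901.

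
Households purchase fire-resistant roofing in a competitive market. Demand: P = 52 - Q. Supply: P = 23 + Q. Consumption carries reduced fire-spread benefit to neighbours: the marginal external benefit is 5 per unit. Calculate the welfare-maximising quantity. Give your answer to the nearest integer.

Social marginal benefit = demand + MEB = 57 - Q.
Set SMB = MC: 57 - Q = 23 + Q → Q* = 17.0000.

Q* = 17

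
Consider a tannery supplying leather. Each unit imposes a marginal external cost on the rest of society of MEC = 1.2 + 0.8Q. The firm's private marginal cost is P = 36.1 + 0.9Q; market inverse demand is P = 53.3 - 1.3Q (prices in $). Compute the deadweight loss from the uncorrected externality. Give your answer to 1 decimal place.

Market equilibrium (private): 36.1 + 0.9Q = 53.3 - 1.3Q → Q_m = 7.8182.
Social marginal cost = private MC + MEC = 37.3 + 1.7Q.
Set SMC = demand: 37.3 + 1.7Q = 53.3 - 1.3Q → Q* = 5.3333.
Height of the DWL triangle at Q_m is SMC(Q_m) − demand(Q_m) = MEC(Q_m) = 7.4545.
DWL = ½ × 2.4849 × 7.4545 = 9.2618.

DWL = $9.3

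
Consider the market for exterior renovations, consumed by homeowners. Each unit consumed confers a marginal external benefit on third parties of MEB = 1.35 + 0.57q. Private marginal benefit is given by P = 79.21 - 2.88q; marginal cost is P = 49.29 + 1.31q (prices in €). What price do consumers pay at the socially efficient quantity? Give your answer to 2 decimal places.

P = €54.33

Social marginal benefit = demand + MEB = 80.56 - 2.31q.
Set SMB = MC: 80.56 - 2.31q = 49.29 + 1.31q → q* = 8.6381.
Consumer price on the demand curve at q*: 79.21 − 2.88×8.6381 = 54.3323.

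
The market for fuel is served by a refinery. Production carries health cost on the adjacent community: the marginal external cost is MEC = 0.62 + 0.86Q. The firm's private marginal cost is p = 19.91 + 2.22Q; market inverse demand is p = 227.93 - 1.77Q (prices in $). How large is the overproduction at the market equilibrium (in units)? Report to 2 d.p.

9.37 units

Market equilibrium (private): 19.91 + 2.22Q = 227.93 - 1.77Q → Q_m = 52.1353.
Social marginal cost = private MC + MEC = 20.53 + 3.08Q.
Set SMC = demand: 20.53 + 3.08Q = 227.93 - 1.77Q → Q* = 42.7629.
Gap = |52.1353 − 42.7629| = 9.3724.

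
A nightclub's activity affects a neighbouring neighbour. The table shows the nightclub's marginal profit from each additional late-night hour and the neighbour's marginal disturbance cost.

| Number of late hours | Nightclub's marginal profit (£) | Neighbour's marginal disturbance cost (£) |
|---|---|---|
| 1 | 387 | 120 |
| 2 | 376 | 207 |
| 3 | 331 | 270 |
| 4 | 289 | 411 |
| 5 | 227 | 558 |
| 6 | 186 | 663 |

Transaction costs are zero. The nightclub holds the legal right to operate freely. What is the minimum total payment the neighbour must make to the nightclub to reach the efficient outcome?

£702

Left alone the nightclub would choose level 6 (marginal profit stays positive).
Efficient level: k* = 3 (marginal profit ≥ marginal disturbance cost through 3).
The neighbour must at least cover the nightclub's forgone profit from cutting 6→3: 289 + 227 + 186 = 702.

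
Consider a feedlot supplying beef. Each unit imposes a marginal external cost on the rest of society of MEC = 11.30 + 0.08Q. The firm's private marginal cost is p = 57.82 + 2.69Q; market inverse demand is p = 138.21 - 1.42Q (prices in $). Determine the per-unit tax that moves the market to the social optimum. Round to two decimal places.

tax = $12.62 per unit

Social marginal cost = private MC + MEC = 69.12 + 2.77Q.
Set SMC = demand: 69.12 + 2.77Q = 138.21 - 1.42Q → Q* = 16.4893.
The Pigouvian tax equals MEC at Q*: 11.30 + 0.08×16.4893 = 12.6191.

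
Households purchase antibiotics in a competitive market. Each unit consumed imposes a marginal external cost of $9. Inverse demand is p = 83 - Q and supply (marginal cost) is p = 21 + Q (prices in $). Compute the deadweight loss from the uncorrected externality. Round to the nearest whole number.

DWL = $20

Market equilibrium (private): 21 + Q = 83 - Q → Q_m = 31.0000.
Social marginal benefit = demand − MEC = 74 - Q.
Set SMB = MC: 74 - Q = 21 + Q → Q* = 26.5000.
Between Q* and Q_m the wedge MC − SMB runs linearly from 0 to MEC(Q_m), so the loss is a triangle.
DWL = ½ × 4.5000 × 9.0000 = 20.2500.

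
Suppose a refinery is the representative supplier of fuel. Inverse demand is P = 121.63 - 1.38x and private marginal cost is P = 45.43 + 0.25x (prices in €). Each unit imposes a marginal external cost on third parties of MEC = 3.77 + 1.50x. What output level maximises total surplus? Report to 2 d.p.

Social marginal cost = private MC + MEC = 49.20 + 1.75x.
Set SMC = demand: 49.20 + 1.75x = 121.63 - 1.38x → x* = 23.1406.

x* = 23.14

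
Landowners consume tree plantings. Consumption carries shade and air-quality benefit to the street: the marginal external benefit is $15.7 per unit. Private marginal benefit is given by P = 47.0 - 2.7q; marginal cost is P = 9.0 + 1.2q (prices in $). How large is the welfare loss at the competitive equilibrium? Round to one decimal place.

DWL = $31.6

Market equilibrium (private): 9.0 + 1.2q = 47.0 - 2.7q → q_m = 9.7436.
Social marginal benefit = demand + MEB = 62.7 - 2.7q.
Set SMB = MC: 62.7 - 2.7q = 9.0 + 1.2q → q* = 13.7692.
Height of the DWL triangle at q_m is SMB(q_m) − MC(q_m) = MEB(q_m) = 15.7000.
DWL = ½ × 4.0256 × 15.7000 = 31.6010.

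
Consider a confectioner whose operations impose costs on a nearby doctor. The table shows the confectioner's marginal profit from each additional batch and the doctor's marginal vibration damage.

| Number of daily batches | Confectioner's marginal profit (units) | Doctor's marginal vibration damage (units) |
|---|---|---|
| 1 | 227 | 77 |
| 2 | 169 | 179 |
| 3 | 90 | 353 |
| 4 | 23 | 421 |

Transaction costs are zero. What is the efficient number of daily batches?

Bargaining reaches the level where marginal profit last exceeds marginal vibration damage.
That holds through level 1 (227 ≥ 77) but not at 2 (169 < 179).

1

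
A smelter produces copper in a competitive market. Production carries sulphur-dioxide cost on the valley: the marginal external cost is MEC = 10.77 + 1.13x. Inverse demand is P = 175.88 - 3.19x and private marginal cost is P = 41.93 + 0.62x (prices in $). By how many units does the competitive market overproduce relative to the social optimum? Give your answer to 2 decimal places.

Market equilibrium (private): 41.93 + 0.62x = 175.88 - 3.19x → x_m = 35.1575.
Social marginal cost = private MC + MEC = 52.70 + 1.75x.
Set SMC = demand: 52.70 + 1.75x = 175.88 - 3.19x → x* = 24.9352.
Gap = |35.1575 − 24.9352| = 10.2223.

10.22 units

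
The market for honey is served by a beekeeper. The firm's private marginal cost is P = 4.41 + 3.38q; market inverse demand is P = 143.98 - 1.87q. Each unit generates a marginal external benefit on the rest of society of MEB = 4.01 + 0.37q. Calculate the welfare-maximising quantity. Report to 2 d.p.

Social marginal cost = private MC − MEB = 0.40 + 3.01q.
Set SMC = demand: 0.40 + 3.01q = 143.98 - 1.87q → q* = 29.4221.

q* = 29.42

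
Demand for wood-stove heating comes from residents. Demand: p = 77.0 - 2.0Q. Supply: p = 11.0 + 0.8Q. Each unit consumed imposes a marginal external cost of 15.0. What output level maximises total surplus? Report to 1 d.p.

Social marginal benefit = demand − MEC = 62.0 - 2.0Q.
Set SMB = MC: 62.0 - 2.0Q = 11.0 + 0.8Q → Q* = 18.2143.

Q* = 18.2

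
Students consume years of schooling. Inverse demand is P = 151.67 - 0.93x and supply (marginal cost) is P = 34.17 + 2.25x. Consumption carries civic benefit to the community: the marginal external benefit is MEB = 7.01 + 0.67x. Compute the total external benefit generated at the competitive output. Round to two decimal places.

Market equilibrium (private): 34.17 + 2.25x = 151.67 - 0.93x → x_m = 36.9497.
Total external benefit = ∫₀^{x_m} (7.01 + 0.67x) dx = 7.01×36.9497 + ½×0.67×36.9497² = 716.3863.

716.39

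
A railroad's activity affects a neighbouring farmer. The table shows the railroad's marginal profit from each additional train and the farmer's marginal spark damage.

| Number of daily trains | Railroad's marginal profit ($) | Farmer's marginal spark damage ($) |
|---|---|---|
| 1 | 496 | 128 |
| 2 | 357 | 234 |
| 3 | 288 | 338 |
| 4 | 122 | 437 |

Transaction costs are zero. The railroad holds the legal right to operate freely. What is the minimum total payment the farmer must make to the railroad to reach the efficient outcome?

Left alone the railroad would choose level 4 (marginal profit stays positive).
Efficient level: k* = 2 (marginal profit ≥ marginal spark damage through 2).
The farmer must at least cover the railroad's forgone profit from cutting 4→2: 288 + 122 = 410.

$410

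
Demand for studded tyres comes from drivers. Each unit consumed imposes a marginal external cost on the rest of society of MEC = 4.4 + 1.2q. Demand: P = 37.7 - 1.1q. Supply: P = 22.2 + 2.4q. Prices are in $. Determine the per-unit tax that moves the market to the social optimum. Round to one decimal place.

tax = $7.2 per unit

Social marginal benefit = demand − MEC = 33.3 - 2.3q.
Set SMB = MC: 33.3 - 2.3q = 22.2 + 2.4q → q* = 2.3617.
The Pigouvian tax equals MEC at q*: 4.4 + 1.2×2.3617 = 7.2340.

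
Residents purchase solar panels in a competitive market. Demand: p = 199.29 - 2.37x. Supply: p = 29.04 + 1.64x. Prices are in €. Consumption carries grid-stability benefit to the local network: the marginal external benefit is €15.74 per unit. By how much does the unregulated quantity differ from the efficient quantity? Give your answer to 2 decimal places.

Market equilibrium (private): 29.04 + 1.64x = 199.29 - 2.37x → x_m = 42.4564.
Social marginal benefit = demand + MEB = 215.03 - 2.37x.
Set SMB = MC: 215.03 - 2.37x = 29.04 + 1.64x → x* = 46.3815.
Gap = |42.4564 − 46.3815| = 3.9251.

3.93 units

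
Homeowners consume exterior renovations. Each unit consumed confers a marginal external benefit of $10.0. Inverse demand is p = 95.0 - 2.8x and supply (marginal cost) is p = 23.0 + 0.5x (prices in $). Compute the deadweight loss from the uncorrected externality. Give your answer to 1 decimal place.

DWL = $15.2

Market equilibrium (private): 23.0 + 0.5x = 95.0 - 2.8x → x_m = 21.8182.
Social marginal benefit = demand + MEB = 105.0 - 2.8x.
Set SMB = MC: 105.0 - 2.8x = 23.0 + 0.5x → x* = 24.8485.
The welfare-loss triangle has base |x_m − x*| and height MEB(x_m) (the vertical gap between SMB and MC is zero at x* and MEB at x_m).
DWL = ½ × 3.0303 × 10.0000 = 15.1515.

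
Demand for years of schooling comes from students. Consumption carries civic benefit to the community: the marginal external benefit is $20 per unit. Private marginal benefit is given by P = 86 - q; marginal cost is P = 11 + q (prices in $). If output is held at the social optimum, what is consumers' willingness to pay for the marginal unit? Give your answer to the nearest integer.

Social marginal benefit = demand + MEB = 106 - q.
Set SMB = MC: 106 - q = 11 + q → q* = 47.5000.
Consumer price on the demand curve at q*: 86 − 1×47.5000 = 38.5000.

P = $39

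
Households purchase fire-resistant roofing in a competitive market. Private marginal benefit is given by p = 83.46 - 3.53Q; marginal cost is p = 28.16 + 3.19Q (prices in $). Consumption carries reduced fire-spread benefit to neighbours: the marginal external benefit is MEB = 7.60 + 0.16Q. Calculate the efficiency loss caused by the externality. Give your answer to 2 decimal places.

Market equilibrium (private): 28.16 + 3.19Q = 83.46 - 3.53Q → Q_m = 8.2292.
Social marginal benefit = demand + MEB = 91.06 - 3.37Q.
Set SMB = MC: 91.06 - 3.37Q = 28.16 + 3.19Q → Q* = 9.5884.
Height of the DWL triangle at Q_m is SMB(Q_m) − MC(Q_m) = MEB(Q_m) = 8.9167.
DWL = ½ × 1.3592 × 8.9167 = 6.0598.

DWL = $6.06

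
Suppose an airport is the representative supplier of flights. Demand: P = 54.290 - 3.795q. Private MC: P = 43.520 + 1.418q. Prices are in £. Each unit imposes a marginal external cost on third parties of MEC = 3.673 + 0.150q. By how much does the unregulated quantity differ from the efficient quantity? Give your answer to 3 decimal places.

0.743 units

Market equilibrium (private): 43.520 + 1.418q = 54.290 - 3.795q → q_m = 2.0660.
Social marginal cost = private MC + MEC = 47.193 + 1.568q.
Set SMC = demand: 47.193 + 1.568q = 54.290 - 3.795q → q* = 1.3233.
Gap = |2.0660 − 1.3233| = 0.7427.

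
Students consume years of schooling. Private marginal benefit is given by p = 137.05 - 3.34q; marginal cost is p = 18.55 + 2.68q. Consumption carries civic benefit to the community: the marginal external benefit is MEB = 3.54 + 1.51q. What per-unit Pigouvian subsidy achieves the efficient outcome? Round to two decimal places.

subsidy = 44.40 per unit

Social marginal benefit = demand + MEB = 140.59 - 1.83q.
Set SMB = MC: 140.59 - 1.83q = 18.55 + 2.68q → q* = 27.0599.
The Pigouvian subsidy equals MEB at q*: 3.54 + 1.51×27.0599 = 44.4004.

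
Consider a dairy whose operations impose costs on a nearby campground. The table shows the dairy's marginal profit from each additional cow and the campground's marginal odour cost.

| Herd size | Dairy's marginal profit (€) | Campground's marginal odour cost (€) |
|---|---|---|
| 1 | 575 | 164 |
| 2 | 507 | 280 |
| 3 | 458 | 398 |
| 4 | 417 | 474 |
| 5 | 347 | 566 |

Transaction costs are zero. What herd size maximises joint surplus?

3

Bargaining reaches the level where marginal profit last exceeds marginal odour cost.
That holds through level 3 (458 ≥ 398) but not at 4 (417 < 474).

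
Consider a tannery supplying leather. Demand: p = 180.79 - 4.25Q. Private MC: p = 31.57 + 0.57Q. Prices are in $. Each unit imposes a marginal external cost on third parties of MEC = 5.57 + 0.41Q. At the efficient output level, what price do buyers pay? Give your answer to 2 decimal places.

P = $64.06

Social marginal cost = private MC + MEC = 37.14 + 0.98Q.
Set SMC = demand: 37.14 + 0.98Q = 180.79 - 4.25Q → Q* = 27.4665.
Consumer price on the demand curve at Q*: 180.79 − 4.25×27.4665 = 64.0574.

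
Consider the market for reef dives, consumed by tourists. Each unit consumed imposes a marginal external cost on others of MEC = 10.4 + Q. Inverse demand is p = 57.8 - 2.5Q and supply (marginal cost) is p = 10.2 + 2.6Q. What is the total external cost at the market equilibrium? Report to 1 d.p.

140.6

Market equilibrium (private): 10.2 + 2.6Q = 57.8 - 2.5Q → Q_m = 9.3333.
Total external cost = ∫₀^{Q_m} (10.4 + 1.0Q) dQ = 10.4×9.3333 + ½×1.0×9.3333² = 140.6216.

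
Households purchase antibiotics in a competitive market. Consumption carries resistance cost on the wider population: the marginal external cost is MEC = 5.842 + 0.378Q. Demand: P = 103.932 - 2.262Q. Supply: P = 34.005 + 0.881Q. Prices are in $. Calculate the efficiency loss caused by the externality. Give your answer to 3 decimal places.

DWL = $28.844

Market equilibrium (private): 34.005 + 0.881Q = 103.932 - 2.262Q → Q_m = 22.2485.
Social marginal benefit = demand − MEC = 98.090 - 2.640Q.
Set SMB = MC: 98.090 - 2.640Q = 34.005 + 0.881Q → Q* = 18.2008.
The loss is the area between SMB and MC from Q* to Q_m; with linear curves that's a triangle of height MEC(Q_m).
DWL = ½ × 4.0477 × 14.2519 = 28.8437.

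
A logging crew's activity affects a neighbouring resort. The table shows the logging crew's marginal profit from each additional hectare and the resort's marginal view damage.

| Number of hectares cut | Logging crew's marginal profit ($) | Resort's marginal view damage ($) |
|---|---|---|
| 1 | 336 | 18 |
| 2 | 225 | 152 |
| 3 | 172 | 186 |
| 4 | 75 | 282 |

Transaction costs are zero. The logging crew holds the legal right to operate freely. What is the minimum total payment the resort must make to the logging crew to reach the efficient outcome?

$247

Left alone the logging crew would choose level 4 (marginal profit stays positive).
Efficient level: k* = 2 (marginal profit ≥ marginal view damage through 2).
The resort must at least cover the logging crew's forgone profit from cutting 4→2: 172 + 75 = 247.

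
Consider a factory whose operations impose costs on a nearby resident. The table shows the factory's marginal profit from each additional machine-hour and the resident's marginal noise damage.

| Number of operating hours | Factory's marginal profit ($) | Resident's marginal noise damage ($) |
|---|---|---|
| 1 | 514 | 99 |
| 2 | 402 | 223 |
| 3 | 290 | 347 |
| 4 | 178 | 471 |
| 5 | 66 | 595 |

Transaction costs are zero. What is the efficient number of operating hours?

2

Bargaining reaches the level where marginal profit last exceeds marginal noise damage.
That holds through level 2 (402 ≥ 223) but not at 3 (290 < 347).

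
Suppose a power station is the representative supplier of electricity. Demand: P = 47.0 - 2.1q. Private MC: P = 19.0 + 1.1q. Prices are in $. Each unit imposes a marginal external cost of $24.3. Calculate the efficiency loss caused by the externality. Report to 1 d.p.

DWL = $92.3

Market equilibrium (private): 19.0 + 1.1q = 47.0 - 2.1q → q_m = 8.7500.
Social marginal cost = private MC + MEC = 43.3 + 1.1q.
Set SMC = demand: 43.3 + 1.1q = 47.0 - 2.1q → q* = 1.1563.
The welfare-loss triangle has base |q_m − q*| and height MEC(q_m) (the vertical gap between SMC and demand is zero at q* and MEC at q_m).
DWL = ½ × 7.5937 × 24.3000 = 92.2635.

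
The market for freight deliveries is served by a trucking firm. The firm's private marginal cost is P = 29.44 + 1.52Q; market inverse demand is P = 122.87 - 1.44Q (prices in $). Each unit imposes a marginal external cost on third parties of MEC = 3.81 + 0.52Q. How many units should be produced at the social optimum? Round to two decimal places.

Q* = 25.75

Social marginal cost = private MC + MEC = 33.25 + 2.04Q.
Set SMC = demand: 33.25 + 2.04Q = 122.87 - 1.44Q → Q* = 25.7529.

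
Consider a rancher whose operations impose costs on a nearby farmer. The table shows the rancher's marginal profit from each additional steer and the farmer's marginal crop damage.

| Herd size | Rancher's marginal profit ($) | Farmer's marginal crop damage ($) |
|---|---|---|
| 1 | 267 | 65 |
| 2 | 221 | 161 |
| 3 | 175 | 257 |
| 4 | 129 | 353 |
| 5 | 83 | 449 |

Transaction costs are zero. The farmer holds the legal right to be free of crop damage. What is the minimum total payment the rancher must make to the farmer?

Efficient level: marginal profit ≥ marginal crop damage through level 2, so k* = 2.
With the farmer holding the right, the rancher must at least compensate total damage at k*: 65 + 161 = 226.

$226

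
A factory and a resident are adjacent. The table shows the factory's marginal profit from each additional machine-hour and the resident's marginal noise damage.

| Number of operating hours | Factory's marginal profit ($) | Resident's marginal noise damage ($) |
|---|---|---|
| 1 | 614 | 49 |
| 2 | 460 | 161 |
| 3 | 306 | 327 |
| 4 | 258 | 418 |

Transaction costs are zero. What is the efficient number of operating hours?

2

Bargaining reaches the level where marginal profit last exceeds marginal noise damage.
That holds through level 2 (460 ≥ 161) but not at 3 (306 < 327).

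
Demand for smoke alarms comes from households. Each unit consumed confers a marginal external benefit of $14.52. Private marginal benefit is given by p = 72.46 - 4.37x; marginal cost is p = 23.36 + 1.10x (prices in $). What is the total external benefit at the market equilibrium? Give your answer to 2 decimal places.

Market equilibrium (private): 23.36 + 1.10x = 72.46 - 4.37x → x_m = 8.9762.
Total external benefit = MEB × x_m = 14.52 × 8.9762 = 130.3344.

$130.33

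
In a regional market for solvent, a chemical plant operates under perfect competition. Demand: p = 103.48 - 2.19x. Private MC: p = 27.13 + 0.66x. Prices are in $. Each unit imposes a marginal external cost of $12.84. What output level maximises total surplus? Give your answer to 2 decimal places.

Social marginal cost = private MC + MEC = 39.97 + 0.66x.
Set SMC = demand: 39.97 + 0.66x = 103.48 - 2.19x → x* = 22.2842.

x* = 22.28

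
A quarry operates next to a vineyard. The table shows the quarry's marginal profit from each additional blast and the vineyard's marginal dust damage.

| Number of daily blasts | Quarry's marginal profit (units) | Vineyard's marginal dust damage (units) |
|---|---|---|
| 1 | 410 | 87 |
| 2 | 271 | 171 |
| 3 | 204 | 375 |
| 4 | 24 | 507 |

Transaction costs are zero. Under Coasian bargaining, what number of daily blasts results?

Bargaining reaches the level where marginal profit last exceeds marginal dust damage.
That holds through level 2 (271 ≥ 171) but not at 3 (204 < 375).

2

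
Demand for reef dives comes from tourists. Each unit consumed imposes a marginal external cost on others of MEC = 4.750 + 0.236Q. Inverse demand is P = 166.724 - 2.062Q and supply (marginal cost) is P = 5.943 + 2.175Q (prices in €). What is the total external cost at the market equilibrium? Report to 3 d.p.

€350.164

Market equilibrium (private): 5.943 + 2.175Q = 166.724 - 2.062Q → Q_m = 37.9469.
Total external cost = ∫₀^{Q_m} (4.750 + 0.236Q) dQ = 4.750×37.9469 + ½×0.236×37.9469² = 350.1639.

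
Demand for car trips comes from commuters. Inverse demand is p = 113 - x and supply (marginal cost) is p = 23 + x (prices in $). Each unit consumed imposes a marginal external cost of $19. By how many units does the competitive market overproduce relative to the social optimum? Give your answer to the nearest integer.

Market equilibrium (private): 23 + x = 113 - x → x_m = 45.0000.
Social marginal benefit = demand − MEC = 94 - x.
Set SMB = MC: 94 - x = 23 + x → x* = 35.5000.
Gap = |45.0000 − 35.5000| = 9.5000.

10 units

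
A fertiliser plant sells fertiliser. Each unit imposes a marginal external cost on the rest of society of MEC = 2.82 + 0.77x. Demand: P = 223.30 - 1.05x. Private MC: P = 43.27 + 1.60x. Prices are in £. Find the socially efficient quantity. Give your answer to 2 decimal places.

Social marginal cost = private MC + MEC = 46.09 + 2.37x.
Set SMC = demand: 46.09 + 2.37x = 223.30 - 1.05x → x* = 51.8158.

x* = 51.82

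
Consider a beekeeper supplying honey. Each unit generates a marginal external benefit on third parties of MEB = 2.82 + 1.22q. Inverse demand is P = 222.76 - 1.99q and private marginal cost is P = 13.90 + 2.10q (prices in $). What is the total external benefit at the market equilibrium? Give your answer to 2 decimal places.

Market equilibrium (private): 13.90 + 2.10q = 222.76 - 1.99q → q_m = 51.0660.
Total external benefit = ∫₀^{q_m} (2.82 + 1.22q) dq = 2.82×51.0660 + ½×1.22×51.0660² = 1734.7253.

$1734.73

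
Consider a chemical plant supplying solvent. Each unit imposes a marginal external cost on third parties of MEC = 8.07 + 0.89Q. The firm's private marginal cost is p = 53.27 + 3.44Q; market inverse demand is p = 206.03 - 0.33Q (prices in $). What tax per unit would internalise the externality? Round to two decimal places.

tax = $35.70 per unit

Social marginal cost = private MC + MEC = 61.34 + 4.33Q.
Set SMC = demand: 61.34 + 4.33Q = 206.03 - 0.33Q → Q* = 31.0494.
The Pigouvian tax equals MEC at Q*: 8.07 + 0.89×31.0494 = 35.7040.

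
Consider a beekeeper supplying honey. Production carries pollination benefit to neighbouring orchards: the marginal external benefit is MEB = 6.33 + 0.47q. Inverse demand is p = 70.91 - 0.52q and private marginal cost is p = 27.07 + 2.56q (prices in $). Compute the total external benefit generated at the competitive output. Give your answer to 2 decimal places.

Market equilibrium (private): 27.07 + 2.56q = 70.91 - 0.52q → q_m = 14.2338.
Total external benefit = ∫₀^{q_m} (6.33 + 0.47q) dq = 6.33×14.2338 + ½×0.47×14.2338² = 137.7112.

$137.71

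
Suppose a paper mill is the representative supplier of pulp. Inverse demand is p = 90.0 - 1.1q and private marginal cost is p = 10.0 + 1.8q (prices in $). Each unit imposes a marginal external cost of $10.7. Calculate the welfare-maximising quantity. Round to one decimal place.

Social marginal cost = private MC + MEC = 20.7 + 1.8q.
Set SMC = demand: 20.7 + 1.8q = 90.0 - 1.1q → q* = 23.8966.

q* = 23.9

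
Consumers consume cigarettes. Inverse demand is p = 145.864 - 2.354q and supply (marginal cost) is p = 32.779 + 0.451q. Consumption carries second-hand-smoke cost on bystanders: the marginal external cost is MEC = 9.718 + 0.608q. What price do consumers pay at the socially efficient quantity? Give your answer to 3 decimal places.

P = 74.570

Social marginal benefit = demand − MEC = 136.146 - 2.962q.
Set SMB = MC: 136.146 - 2.962q = 32.779 + 0.451q → q* = 30.2863.
Consumer price on the demand curve at q*: 145.864 − 2.354×30.2863 = 74.5700.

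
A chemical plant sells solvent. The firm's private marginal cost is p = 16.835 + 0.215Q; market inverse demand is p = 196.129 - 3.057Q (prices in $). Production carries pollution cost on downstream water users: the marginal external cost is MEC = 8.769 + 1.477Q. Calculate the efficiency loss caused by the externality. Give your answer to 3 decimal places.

Market equilibrium (private): 16.835 + 0.215Q = 196.129 - 3.057Q → Q_m = 54.7965.
Social marginal cost = private MC + MEC = 25.604 + 1.692Q.
Set SMC = demand: 25.604 + 1.692Q = 196.129 - 3.057Q → Q* = 35.9076.
The loss is the area between SMC and demand from Q* to Q_m; with linear curves that's a triangle of height MEC(Q_m).
DWL = ½ × 18.8889 × 89.7034 = 847.1993.

DWL = $847.199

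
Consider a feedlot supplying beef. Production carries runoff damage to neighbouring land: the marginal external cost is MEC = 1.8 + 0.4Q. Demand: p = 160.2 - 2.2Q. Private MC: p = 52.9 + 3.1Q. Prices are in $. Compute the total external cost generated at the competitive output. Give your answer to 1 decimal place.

$118.4

Market equilibrium (private): 52.9 + 3.1Q = 160.2 - 2.2Q → Q_m = 20.2453.
Total external cost = ∫₀^{Q_m} (1.8 + 0.4Q) dQ = 1.8×20.2453 + ½×0.4×20.2453² = 118.4160.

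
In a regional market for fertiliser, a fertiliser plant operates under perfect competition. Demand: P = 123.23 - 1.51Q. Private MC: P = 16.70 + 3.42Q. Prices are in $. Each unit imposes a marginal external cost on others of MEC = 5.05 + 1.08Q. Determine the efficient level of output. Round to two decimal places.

Social marginal cost = private MC + MEC = 21.75 + 4.50Q.
Set SMC = demand: 21.75 + 4.50Q = 123.23 - 1.51Q → Q* = 16.8852.

Q* = 16.89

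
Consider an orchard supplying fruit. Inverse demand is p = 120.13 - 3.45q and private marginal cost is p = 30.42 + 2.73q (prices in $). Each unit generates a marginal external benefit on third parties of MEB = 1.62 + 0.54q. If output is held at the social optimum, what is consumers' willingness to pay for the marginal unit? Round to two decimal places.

Social marginal cost = private MC − MEB = 28.80 + 2.19q.
Set SMC = demand: 28.80 + 2.19q = 120.13 - 3.45q → q* = 16.1933.
Consumer price on the demand curve at q*: 120.13 − 3.45×16.1933 = 64.2631.

P = $64.26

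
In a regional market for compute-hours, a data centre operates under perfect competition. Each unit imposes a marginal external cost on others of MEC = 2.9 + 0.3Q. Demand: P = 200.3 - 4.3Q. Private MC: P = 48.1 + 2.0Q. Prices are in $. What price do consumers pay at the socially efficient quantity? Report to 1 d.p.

P = $103.0

Social marginal cost = private MC + MEC = 51.0 + 2.3Q.
Set SMC = demand: 51.0 + 2.3Q = 200.3 - 4.3Q → Q* = 22.6212.
Consumer price on the demand curve at Q*: 200.3 − 4.3×22.6212 = 103.0288.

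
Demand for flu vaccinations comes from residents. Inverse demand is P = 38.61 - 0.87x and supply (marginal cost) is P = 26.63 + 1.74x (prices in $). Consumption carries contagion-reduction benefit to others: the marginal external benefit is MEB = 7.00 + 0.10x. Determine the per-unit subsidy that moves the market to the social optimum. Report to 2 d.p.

Social marginal benefit = demand + MEB = 45.61 - 0.77x.
Set SMB = MC: 45.61 - 0.77x = 26.63 + 1.74x → x* = 7.5618.
The Pigouvian subsidy equals MEB at x*: 7.00 + 0.10×7.5618 = 7.7562.

subsidy = $7.76 per unit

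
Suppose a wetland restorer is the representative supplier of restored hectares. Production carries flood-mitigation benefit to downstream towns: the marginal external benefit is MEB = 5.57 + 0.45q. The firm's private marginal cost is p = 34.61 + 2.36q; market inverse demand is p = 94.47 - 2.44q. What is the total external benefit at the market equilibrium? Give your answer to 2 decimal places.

Market equilibrium (private): 34.61 + 2.36q = 94.47 - 2.44q → q_m = 12.4708.
Total external benefit = ∫₀^{q_m} (5.57 + 0.45q) dq = 5.57×12.4708 + ½×0.45×12.4708² = 104.4545.

104.45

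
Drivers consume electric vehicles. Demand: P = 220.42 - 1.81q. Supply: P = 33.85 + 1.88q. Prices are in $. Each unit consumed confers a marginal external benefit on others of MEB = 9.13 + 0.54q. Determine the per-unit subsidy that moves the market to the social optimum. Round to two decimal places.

subsidy = $42.68 per unit

Social marginal benefit = demand + MEB = 229.55 - 1.27q.
Set SMB = MC: 229.55 - 1.27q = 33.85 + 1.88q → q* = 62.1270.
The Pigouvian subsidy equals MEB at q*: 9.13 + 0.54×62.1270 = 42.6786.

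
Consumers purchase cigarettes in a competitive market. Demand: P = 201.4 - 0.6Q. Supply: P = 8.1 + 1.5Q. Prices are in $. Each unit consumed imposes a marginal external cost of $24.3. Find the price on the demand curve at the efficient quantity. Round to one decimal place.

P = $153.1

Social marginal benefit = demand − MEC = 177.1 - 0.6Q.
Set SMB = MC: 177.1 - 0.6Q = 8.1 + 1.5Q → Q* = 80.4762.
Consumer price on the demand curve at Q*: 201.4 − 0.6×80.4762 = 153.1143.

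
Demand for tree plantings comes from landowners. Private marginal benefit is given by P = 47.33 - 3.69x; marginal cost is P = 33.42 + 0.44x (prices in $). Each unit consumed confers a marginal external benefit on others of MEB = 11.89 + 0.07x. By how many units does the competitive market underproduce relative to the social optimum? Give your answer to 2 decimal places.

Market equilibrium (private): 33.42 + 0.44x = 47.33 - 3.69x → x_m = 3.3680.
Social marginal benefit = demand + MEB = 59.22 - 3.62x.
Set SMB = MC: 59.22 - 3.62x = 33.42 + 0.44x → x* = 6.3547.
Gap = |3.3680 − 6.3547| = 2.9867.

2.99 units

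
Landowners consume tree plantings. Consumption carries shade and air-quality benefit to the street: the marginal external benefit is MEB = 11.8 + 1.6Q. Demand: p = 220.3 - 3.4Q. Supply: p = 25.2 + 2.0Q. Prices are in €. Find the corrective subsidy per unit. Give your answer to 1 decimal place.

subsidy = €98.9 per unit

Social marginal benefit = demand + MEB = 232.1 - 1.8Q.
Set SMB = MC: 232.1 - 1.8Q = 25.2 + 2.0Q → Q* = 54.4474.
The Pigouvian subsidy equals MEB at Q*: 11.8 + 1.6×54.4474 = 98.9158.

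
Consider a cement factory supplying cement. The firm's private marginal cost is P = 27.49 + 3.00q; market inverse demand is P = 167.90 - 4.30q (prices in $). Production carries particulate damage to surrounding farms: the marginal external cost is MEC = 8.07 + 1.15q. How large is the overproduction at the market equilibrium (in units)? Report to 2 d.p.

Market equilibrium (private): 27.49 + 3.00q = 167.90 - 4.30q → q_m = 19.2342.
Social marginal cost = private MC + MEC = 35.56 + 4.15q.
Set SMC = demand: 35.56 + 4.15q = 167.90 - 4.30q → q* = 15.6615.
Gap = |19.2342 − 15.6615| = 3.5727.

3.57 units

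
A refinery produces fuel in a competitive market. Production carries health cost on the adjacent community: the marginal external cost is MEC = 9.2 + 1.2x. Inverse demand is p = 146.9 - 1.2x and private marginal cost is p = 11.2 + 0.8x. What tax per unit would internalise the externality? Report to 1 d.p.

tax = 56.6 per unit

Social marginal cost = private MC + MEC = 20.4 + 2.0x.
Set SMC = demand: 20.4 + 2.0x = 146.9 - 1.2x → x* = 39.5313.
The Pigouvian tax equals MEC at x*: 9.2 + 1.2×39.5313 = 56.6376.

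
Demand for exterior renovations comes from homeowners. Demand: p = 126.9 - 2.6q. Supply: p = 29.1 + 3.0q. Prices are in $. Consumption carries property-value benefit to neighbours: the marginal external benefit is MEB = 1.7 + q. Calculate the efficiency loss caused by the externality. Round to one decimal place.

Market equilibrium (private): 29.1 + 3.0q = 126.9 - 2.6q → q_m = 17.4643.
Social marginal benefit = demand + MEB = 128.6 - 1.6q.
Set SMB = MC: 128.6 - 1.6q = 29.1 + 3.0q → q* = 21.6304.
The loss is the area between SMB and MC from q* to q_m; with linear curves that's a triangle of height MEB(q_m).
DWL = ½ × 4.1661 × 19.1643 = 39.9202.

DWL = $39.9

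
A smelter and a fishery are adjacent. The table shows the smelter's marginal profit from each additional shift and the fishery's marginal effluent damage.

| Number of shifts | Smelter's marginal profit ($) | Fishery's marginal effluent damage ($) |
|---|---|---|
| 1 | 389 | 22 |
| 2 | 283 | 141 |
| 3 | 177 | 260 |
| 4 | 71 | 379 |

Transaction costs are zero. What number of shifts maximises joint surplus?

2

Bargaining reaches the level where marginal profit last exceeds marginal effluent damage.
That holds through level 2 (283 ≥ 141) but not at 3 (177 < 260).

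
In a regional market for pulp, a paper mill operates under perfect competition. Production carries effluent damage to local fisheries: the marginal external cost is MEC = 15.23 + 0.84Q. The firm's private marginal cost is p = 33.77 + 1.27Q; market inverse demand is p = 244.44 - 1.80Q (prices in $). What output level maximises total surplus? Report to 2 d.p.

Q* = 49.98

Social marginal cost = private MC + MEC = 49.00 + 2.11Q.
Set SMC = demand: 49.00 + 2.11Q = 244.44 - 1.80Q → Q* = 49.9847.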